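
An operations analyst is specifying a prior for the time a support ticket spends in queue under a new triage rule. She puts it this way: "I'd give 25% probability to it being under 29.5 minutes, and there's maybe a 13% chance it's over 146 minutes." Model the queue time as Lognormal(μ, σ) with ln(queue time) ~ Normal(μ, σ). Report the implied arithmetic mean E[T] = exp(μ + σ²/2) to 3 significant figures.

If T ~ Lognormal(μ,σ) then ln T ~ Normal(μ,σ), so the p-quantile of ln T is μ + z_p·σ.
ln(29.5) = 3.384 and ln(146) = 4.984; z_{0.25} = -0.6745, z_{0.87} = 1.126.
σ = (4.984 − 3.384)/(1.126 − (-0.6745)) = 0.888.
μ = 3.384 − (-0.6745)·0.888 = 3.983.
E[T] = exp(μ + σ²/2) = exp(3.983 + 0.3943) = 79.6 minutes.

E[T] ≈ 79.6 minutes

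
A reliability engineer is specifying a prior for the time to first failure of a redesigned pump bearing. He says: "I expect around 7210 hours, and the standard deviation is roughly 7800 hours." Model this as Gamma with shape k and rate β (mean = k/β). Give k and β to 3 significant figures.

k ≈ 0.854, β ≈ 0.000119

For Gamma(k, rate β): mean = k/β, variance = k/β², so CV = 1/√k.
CV = SD/mean = 7800/7210 = 1.082, hence k = 1/CV² = 0.854.
Then β = k/mean = 0.854/7210 = 0.000119.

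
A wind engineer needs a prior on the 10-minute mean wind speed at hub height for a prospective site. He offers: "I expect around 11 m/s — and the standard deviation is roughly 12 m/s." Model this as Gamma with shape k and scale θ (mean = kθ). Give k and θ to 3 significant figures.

For Gamma(k, scale θ): mean = kθ, variance = kθ², so CV = 1/√k.
CV = SD/mean = 12/11 = 1.091, hence k = 1/CV² = 0.84.
Then θ = mean/k = 11/0.84 = 13.1.

k ≈ 0.84, θ ≈ 13.1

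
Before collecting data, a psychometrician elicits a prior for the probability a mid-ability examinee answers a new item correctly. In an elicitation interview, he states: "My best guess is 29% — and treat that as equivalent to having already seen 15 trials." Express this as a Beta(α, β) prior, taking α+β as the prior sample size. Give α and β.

α = 4.35, β = 10.65

Under the effective-sample-size interpretation, Beta(α, β) has prior mean α/(α+β) and prior sample size α+β.
So α+β = 15 and α/(α+β) = 0.29, giving α = 0.29·15 = 4.35 and β = 15 − 4.35 = 10.65.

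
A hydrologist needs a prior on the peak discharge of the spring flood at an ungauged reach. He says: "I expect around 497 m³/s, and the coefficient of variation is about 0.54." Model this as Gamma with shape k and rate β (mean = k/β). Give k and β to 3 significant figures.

k ≈ 3.43, β ≈ 0.0069

For Gamma(k, rate β): mean = k/β, variance = k/β², so CV = 1/√k.
CV = 0.54, hence k = 1/CV² = 3.43.
Then β = k/mean = 3.43/497 = 0.0069.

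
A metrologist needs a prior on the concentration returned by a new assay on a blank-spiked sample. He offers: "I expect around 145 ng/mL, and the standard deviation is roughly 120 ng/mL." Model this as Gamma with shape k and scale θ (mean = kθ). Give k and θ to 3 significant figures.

For Gamma(k, scale θ): mean = kθ, variance = kθ², so CV = 1/√k.
CV = SD/mean = 120/145 = 0.8276, hence k = 1/CV² = 1.46.
Then θ = mean/k = 145/1.46 = 99.3.

k ≈ 1.46, θ ≈ 99.3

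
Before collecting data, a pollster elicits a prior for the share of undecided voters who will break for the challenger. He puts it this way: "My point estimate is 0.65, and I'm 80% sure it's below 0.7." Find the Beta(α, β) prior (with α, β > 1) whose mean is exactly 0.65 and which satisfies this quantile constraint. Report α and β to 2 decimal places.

With mean 0.65 fixed, write α = 0.65s, β = 0.35s where s = α+β.
Need P(θ < 0.7) = 0.8 under Beta(0.65s, 0.35s). Normal approximation: (q−m)/√(m(1−m)/s) ≈ z_{0.8} = 0.842, so s ≈ 0.65·0.35·(0.842)²/(0.7−0.65)² = 64.5.
At s = 64.5: P(θ<0.7) ≈ 0.798. Adjusting to match 0.8 gives s ≈ 65.60.
So α = 0.65·65.60 ≈ 42.64, β = 0.35·65.60 ≈ 22.96.

α ≈ 42.64, β ≈ 22.96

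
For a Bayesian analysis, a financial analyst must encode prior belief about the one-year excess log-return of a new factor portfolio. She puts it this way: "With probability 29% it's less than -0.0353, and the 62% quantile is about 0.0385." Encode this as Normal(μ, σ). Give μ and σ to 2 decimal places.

For Normal(μ,σ), the p-quantile is μ + z_p·σ. Here z_{0.29} = -0.5534, z_{0.62} = 0.3055.
So -0.0353 = μ − 0.5534σ and 0.0385 = μ + 0.3055σ.
Subtracting: σ = (0.0385 − -0.0353)/(0.3055 − (-0.5534)) = 0.09.
Then μ = -0.0353 − (-0.5534)·0.09 = 0.01.

μ = 0.01, σ = 0.09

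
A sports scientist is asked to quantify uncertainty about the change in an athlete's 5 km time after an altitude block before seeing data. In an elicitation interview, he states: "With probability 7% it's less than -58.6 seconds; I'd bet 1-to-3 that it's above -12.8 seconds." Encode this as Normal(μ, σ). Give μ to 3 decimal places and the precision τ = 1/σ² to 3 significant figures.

μ = -27.166, τ = 0.0022

For Normal(μ,σ), the p-quantile is μ + z_p·σ. Here z_{0.07} = -1.476, z_{0.75} = 0.6745.
So -58.6 = μ − 1.476σ and -12.8 = μ + 0.6745σ.
Subtracting: σ = (-12.8 − -58.6)/(0.6745 − (-1.476)) = 21.300.
Then μ = -58.6 − (-1.476)·21.300 = -27.166.
Precision τ = 1/σ² = 1/21.3² = 0.0022.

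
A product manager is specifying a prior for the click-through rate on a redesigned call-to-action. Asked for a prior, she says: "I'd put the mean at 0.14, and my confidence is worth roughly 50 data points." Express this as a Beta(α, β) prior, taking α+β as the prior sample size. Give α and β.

Under the effective-sample-size interpretation, Beta(α, β) has prior mean α/(α+β) and prior sample size α+β.
So α+β = 50 and α/(α+β) = 0.14, giving α = 0.14·50 = 7 and β = 50 − 7 = 43.

α = 7, β = 43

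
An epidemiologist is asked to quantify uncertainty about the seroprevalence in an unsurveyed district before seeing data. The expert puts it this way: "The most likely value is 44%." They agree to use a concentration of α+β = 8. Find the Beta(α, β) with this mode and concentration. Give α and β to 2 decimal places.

α = 3.64, β = 4.36

For α,β > 1 the Beta mode is (α−1)/(α+β−2). With α+β = 8, the mode is (α−1)/6.
Set (α−1)/6 = 0.44 → α = 1 + 0.44·6 = 3.64.
β = 8 − α = 4.36.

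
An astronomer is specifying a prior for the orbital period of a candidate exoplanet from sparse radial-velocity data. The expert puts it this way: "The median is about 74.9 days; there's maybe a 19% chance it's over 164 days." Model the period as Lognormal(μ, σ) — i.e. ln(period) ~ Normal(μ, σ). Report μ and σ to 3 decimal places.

If T ~ Lognormal(μ,σ) then ln T ~ Normal(μ,σ), so the p-quantile of ln T is μ + z_p·σ.
ln(74.9) = 4.316 and ln(164) = 5.1; z_{0.5} = 0, z_{0.81} = 0.8779.
σ = (5.1 − 4.316)/(0.8779 − (0)) = 0.893.
μ = 4.316 − (0)·0.893 = 4.316.

μ ≈ 4.316, σ ≈ 0.893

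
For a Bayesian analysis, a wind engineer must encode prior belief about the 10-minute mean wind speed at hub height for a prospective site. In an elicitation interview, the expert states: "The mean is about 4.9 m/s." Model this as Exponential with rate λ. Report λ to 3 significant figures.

λ ≈ 0.204

Exponential mean = 1/λ, so λ = 1/4.9 = 0.204.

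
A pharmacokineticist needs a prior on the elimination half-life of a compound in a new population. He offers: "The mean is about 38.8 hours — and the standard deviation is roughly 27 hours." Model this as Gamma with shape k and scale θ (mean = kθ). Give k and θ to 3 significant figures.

k ≈ 2.07, θ ≈ 18.8

For Gamma(k, scale θ): mean = kθ, variance = kθ², so CV = 1/√k.
CV = SD/mean = 27/38.8 = 0.6959, hence k = 1/CV² = 2.07.
Then θ = mean/k = 38.8/2.07 = 18.8.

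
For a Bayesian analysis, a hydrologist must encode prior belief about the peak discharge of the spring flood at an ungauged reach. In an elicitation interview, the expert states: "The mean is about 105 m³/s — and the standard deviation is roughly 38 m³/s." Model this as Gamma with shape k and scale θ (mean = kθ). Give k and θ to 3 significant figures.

k ≈ 7.64, θ ≈ 13.8

For Gamma(k, scale θ): mean = kθ, variance = kθ², so CV = 1/√k.
CV = SD/mean = 38/105 = 0.3619, hence k = 1/CV² = 7.64.
Then θ = mean/k = 105/7.64 = 13.8.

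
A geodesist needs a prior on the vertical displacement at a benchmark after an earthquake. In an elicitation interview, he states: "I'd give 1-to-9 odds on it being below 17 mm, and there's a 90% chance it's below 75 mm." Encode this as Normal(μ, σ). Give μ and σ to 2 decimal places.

μ = 46.00, σ = 22.63

For Normal(μ,σ), the p-quantile is μ + z_p·σ. Here z_{0.1} = -1.282, z_{0.9} = 1.282.
So 17 = μ − 1.282σ and 75 = μ + 1.282σ.
Subtracting: σ = (75 − 17)/(1.282 − (-1.282)) = 22.63.
Then μ = 17 − (-1.282)·22.63 = 46.00.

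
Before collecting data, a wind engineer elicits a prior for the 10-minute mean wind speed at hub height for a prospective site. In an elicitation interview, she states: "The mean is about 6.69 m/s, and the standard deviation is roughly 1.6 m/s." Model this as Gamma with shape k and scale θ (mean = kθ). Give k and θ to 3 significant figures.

For Gamma(k, scale θ): mean = kθ, variance = kθ², so CV = 1/√k.
CV = SD/mean = 1.6/6.69 = 0.2392, hence k = 1/CV² = 17.5.
Then θ = mean/k = 6.69/17.5 = 0.383.

k ≈ 17.5, θ ≈ 0.383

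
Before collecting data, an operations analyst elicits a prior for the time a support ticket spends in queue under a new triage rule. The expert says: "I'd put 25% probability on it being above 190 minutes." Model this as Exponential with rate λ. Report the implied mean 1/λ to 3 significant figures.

mean ≈ 137 minutes

P(T > 190.0) = e^(−λ·190.0) = 0.25, so λ = −ln(0.25)/190.0 = 0.0073.
Mean = 1/λ = 137 minutes.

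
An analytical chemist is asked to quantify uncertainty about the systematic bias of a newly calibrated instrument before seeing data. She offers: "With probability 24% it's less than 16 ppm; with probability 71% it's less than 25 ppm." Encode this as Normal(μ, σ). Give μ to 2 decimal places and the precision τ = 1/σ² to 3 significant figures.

μ = 21.05, τ = 0.0196

For Normal(μ,σ), the p-quantile is μ + z_p·σ. Here z_{0.24} = -0.7063, z_{0.71} = 0.5534.
So 16 = μ − 0.7063σ and 25 = μ + 0.5534σ.
Subtracting: σ = (25 − 16)/(0.5534 − (-0.7063)) = 7.14.
Then μ = 16 − (-0.7063)·7.14 = 21.05.
Precision τ = 1/σ² = 1/7.145² = 0.0196.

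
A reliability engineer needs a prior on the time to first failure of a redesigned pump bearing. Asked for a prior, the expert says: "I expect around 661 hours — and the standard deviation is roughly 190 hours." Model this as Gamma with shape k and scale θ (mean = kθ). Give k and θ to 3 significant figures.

For Gamma(k, scale θ): mean = kθ, variance = kθ², so CV = 1/√k.
CV = SD/mean = 190/661 = 0.2874, hence k = 1/CV² = 12.1.
Then θ = mean/k = 661/12.1 = 54.6.

k ≈ 12.1, θ ≈ 54.6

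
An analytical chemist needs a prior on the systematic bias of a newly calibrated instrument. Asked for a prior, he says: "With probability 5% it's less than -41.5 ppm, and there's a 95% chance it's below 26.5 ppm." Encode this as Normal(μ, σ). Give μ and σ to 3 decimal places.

The p-quantile of Normal(μ,σ) is μ + z_p·σ, with z_{0.05} = -1.645 and z_{0.95} = 1.645.
Eliminate σ: μ = (z₂·x₁ − z₁·x₂)/(z₂ − z₁) = (1.645·-41.5 − (-1.645)·26.5)/3.29 = -7.500.
Then σ = (x₂ − x₁)/(z₂ − z₁) = (26.5 − -41.5)/3.29 = 20.671.

μ = -7.500, σ = 20.671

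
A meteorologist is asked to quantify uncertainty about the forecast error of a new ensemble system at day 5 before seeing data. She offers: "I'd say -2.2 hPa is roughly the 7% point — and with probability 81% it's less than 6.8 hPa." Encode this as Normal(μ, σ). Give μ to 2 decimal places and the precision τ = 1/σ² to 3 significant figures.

The p-quantile of Normal(μ,σ) is μ + z_p·σ, with z_{0.07} = -1.476 and z_{0.81} = 0.8779.
Eliminate σ: μ = (z₂·x₁ − z₁·x₂)/(z₂ − z₁) = (0.8779·-2.2 − (-1.476)·6.8)/2.354 = 3.44.
Then σ = (x₂ − x₁)/(z₂ − z₁) = (6.8 − -2.2)/2.354 = 3.82.
Precision τ = 1/σ² = 1/3.824² = 0.0684.

μ = 3.44, τ = 0.0684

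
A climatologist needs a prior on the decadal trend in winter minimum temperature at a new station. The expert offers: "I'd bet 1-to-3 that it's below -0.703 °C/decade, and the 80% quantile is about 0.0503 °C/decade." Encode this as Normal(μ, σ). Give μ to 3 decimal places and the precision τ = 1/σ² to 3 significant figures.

For Normal(μ,σ), the p-quantile is μ + z_p·σ. Here z_{0.25} = -0.6745, z_{0.8} = 0.8416.
So -0.703 = μ − 0.6745σ and 0.0503 = μ + 0.8416σ.
Subtracting: σ = (0.0503 − -0.703)/(0.8416 − (-0.6745)) = 0.497.
Then μ = -0.703 − (-0.6745)·0.497 = -0.368.
Precision τ = 1/σ² = 1/0.4969² = 4.05.

μ = -0.368, τ = 4.05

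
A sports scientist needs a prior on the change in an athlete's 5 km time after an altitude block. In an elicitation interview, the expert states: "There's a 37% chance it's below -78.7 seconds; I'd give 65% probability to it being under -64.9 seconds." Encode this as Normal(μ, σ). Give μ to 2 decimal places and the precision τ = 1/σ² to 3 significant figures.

μ = -72.31, τ = 0.0027

The p-quantile of Normal(μ,σ) is μ + z_p·σ, with z_{0.37} = -0.3319 and z_{0.65} = 0.3853.
Eliminate σ: μ = (z₂·x₁ − z₁·x₂)/(z₂ − z₁) = (0.3853·-78.7 − (-0.3319)·-64.9)/0.7172 = -72.31.
Then σ = (x₂ − x₁)/(z₂ − z₁) = (-64.9 − -78.7)/0.7172 = 19.24.
Precision τ = 1/σ² = 1/19.24² = 0.0027.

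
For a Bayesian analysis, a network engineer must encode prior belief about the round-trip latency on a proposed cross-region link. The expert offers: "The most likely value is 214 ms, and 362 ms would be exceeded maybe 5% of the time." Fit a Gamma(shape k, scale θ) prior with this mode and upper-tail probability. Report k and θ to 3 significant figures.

Gamma(k,θ) with k>1 has mode (k−1)θ, so θ = 214/(k−1).
Need P(X < 362) = 0.95 with θ tied to k this way. Start at k = 2, θ = 214: P(X<362) ≈ 0.504.
Too low — raise k to concentrate. Iterating converges to k ≈ 11.1.
Then θ = 214/(11.1−1) ≈ 21.2.

k ≈ 11.1, θ ≈ 21.2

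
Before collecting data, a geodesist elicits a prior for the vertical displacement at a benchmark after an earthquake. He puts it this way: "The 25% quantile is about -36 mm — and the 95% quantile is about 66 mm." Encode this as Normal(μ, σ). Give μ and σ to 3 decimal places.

For Normal(μ,σ), the p-quantile is μ + z_p·σ. Here z_{0.25} = -0.6745, z_{0.95} = 1.645.
So -36 = μ − 0.6745σ and 66 = μ + 1.645σ.
Subtracting: σ = (66 − -36)/(1.645 − (-0.6745)) = 43.978.
Then μ = -36 − (-0.6745)·43.978 = -6.337.

μ = -6.337, σ = 43.978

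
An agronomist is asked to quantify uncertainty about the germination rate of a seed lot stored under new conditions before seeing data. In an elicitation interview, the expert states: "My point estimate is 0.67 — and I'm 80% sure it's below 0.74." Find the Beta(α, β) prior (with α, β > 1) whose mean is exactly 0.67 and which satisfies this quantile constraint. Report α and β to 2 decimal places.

α ≈ 21.98, β ≈ 10.83

With mean 0.67 fixed, write α = 0.67s, β = 0.33s where s = α+β.
Need P(θ < 0.74) = 0.8 under Beta(0.67s, 0.33s). Normal approximation: (q−m)/√(m(1−m)/s) ≈ z_{0.8} = 0.842, so s ≈ 0.67·0.33·(0.842)²/(0.74−0.67)² = 32.0.
At s = 32.0: P(θ<0.74) ≈ 0.797. Adjusting to match 0.8 gives s ≈ 32.81.
So α = 0.67·32.81 ≈ 21.98, β = 0.33·32.81 ≈ 10.83.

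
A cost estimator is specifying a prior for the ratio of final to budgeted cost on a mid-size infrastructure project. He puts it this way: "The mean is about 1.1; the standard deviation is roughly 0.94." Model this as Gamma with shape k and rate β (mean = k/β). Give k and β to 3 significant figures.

For Gamma(k, rate β): mean = k/β, variance = k/β², so CV = 1/√k.
CV = SD/mean = 0.94/1.1 = 0.8545, hence k = 1/CV² = 1.37.
Then β = k/mean = 1.37/1.1 = 1.24.

k ≈ 1.37, β ≈ 1.24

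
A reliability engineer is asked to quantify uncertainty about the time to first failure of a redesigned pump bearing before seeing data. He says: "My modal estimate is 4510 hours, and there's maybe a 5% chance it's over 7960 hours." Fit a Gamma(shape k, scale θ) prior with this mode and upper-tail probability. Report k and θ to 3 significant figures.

k ≈ 9.64, θ ≈ 522

Gamma(k,θ) with k>1 has mode (k−1)θ, so θ = 4510/(k−1).
Need P(X < 7960) = 0.95 with θ tied to k this way. Start at k = 2, θ = 4510: P(X<7960) ≈ 0.527.
Too low — raise k to concentrate. Iterating converges to k ≈ 9.64.
Then θ = 4510/(9.64−1) ≈ 522.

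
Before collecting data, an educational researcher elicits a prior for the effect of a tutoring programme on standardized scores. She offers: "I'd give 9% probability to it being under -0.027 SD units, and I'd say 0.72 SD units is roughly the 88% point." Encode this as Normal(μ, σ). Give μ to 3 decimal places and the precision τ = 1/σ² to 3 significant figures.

μ = 0.371, τ = 11.3

The p-quantile of Normal(μ,σ) is μ + z_p·σ, with z_{0.09} = -1.341 and z_{0.88} = 1.175.
Eliminate σ: μ = (z₂·x₁ − z₁·x₂)/(z₂ − z₁) = (1.175·-0.027 − (-1.341)·0.72)/2.516 = 0.371.
Then σ = (x₂ − x₁)/(z₂ − z₁) = (0.72 − -0.027)/2.516 = 0.297.
Precision τ = 1/σ² = 1/0.2969² = 11.3.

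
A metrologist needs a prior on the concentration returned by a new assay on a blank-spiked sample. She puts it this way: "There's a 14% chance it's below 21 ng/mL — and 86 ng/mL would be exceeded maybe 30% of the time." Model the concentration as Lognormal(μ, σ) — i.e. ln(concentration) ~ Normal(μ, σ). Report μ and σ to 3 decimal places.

μ ≈ 3.994, σ ≈ 0.879

If T ~ Lognormal(μ,σ) then ln T ~ Normal(μ,σ), so the p-quantile of ln T is μ + z_p·σ.
ln(21) = 3.045 and ln(86) = 4.454; z_{0.14} = -1.08, z_{0.7} = 0.5244.
σ = (4.454 − 3.045)/(0.5244 − (-1.08)) = 0.879.
μ = 3.045 − (-1.08)·0.879 = 3.994.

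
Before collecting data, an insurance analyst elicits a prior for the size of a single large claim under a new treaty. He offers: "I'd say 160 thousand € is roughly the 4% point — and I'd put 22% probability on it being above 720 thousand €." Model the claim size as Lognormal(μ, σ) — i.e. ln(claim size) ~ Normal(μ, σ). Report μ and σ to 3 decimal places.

μ ≈ 6.119, σ ≈ 0.596

If T ~ Lognormal(μ,σ) then ln T ~ Normal(μ,σ), so the p-quantile of ln T is μ + z_p·σ.
ln(160) = 5.075 and ln(720) = 6.579; z_{0.04} = -1.751, z_{0.78} = 0.7722.
σ = (6.579 − 5.075)/(0.7722 − (-1.751)) = 0.596.
μ = 5.075 − (-1.751)·0.596 = 6.119.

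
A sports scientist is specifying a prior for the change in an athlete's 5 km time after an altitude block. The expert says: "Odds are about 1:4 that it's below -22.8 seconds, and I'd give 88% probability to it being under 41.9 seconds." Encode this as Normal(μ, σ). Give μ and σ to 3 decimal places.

For Normal(μ,σ), the p-quantile is μ + z_p·σ. Here z_{0.2} = -0.8416, z_{0.88} = 1.175.
So -22.8 = μ − 0.8416σ and 41.9 = μ + 1.175σ.
Subtracting: σ = (41.9 − -22.8)/(1.175 − (-0.8416)) = 32.084.
Then μ = -22.8 − (-0.8416)·32.084 = 4.202.

μ = 4.202, σ = 32.084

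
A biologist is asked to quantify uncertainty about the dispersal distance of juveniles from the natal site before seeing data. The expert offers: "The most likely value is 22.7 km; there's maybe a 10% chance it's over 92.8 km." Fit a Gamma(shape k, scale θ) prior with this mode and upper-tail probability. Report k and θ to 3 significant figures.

k ≈ 1.92, θ ≈ 24.6

Gamma(k,θ) with k>1 has mode (k−1)θ, so θ = 22.7/(k−1).
Need P(X < 92.8) = 0.9 with θ tied to k this way. Start at k = 2, θ = 22.7: P(X<92.8) ≈ 0.915.
Too high — lower k to spread out. Iterating converges to k ≈ 1.92.
Then θ = 22.7/(1.92−1) ≈ 24.6.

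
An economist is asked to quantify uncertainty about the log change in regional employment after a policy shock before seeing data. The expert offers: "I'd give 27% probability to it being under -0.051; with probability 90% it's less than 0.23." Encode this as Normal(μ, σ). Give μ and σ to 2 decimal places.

The p-quantile of Normal(μ,σ) is μ + z_p·σ, with z_{0.27} = -0.6128 and z_{0.9} = 1.282.
Eliminate σ: μ = (z₂·x₁ − z₁·x₂)/(z₂ − z₁) = (1.282·-0.051 − (-0.6128)·0.23)/1.894 = 0.04.
Then σ = (x₂ − x₁)/(z₂ − z₁) = (0.23 − -0.051)/1.894 = 0.15.

μ = 0.04, σ = 0.15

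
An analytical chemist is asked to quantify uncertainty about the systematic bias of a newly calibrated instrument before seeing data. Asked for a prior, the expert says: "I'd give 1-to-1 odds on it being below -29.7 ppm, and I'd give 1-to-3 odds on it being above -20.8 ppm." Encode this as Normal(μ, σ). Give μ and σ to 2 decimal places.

For Normal(μ,σ), the p-quantile is μ + z_p·σ. Here z_{0.5} = 0, z_{0.75} = 0.6745.
So -29.7 = μ + 0σ and -20.8 = μ + 0.6745σ.
Subtracting: σ = (-20.8 − -29.7)/(0.6745 − (0)) = 13.20.
Then μ = -29.7 − (0)·13.20 = -29.70.

μ = -29.70, σ = 13.20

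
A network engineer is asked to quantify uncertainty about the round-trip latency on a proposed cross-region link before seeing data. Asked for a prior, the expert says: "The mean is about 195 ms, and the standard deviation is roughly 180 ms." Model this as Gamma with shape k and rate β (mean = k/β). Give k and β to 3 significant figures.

k ≈ 1.17, β ≈ 0.00602

For Gamma(k, rate β): mean = k/β, variance = k/β², so CV = 1/√k.
CV = SD/mean = 180/195 = 0.9231, hence k = 1/CV² = 1.17.
Then β = k/mean = 1.17/195 = 0.00602.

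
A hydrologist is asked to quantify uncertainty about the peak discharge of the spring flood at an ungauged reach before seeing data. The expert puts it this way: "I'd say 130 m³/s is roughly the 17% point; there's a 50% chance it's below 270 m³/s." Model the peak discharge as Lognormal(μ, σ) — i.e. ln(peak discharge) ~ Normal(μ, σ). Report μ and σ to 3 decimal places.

If T ~ Lognormal(μ,σ) then ln T ~ Normal(μ,σ), so the p-quantile of ln T is μ + z_p·σ.
ln(130) = 4.868 and ln(270) = 5.598; z_{0.17} = -0.9542, z_{0.5} = 0.
σ = (5.598 − 4.868)/(0 − (-0.9542)) = 0.766.
μ = 4.868 − (-0.9542)·0.766 = 5.598.

μ ≈ 5.598, σ ≈ 0.766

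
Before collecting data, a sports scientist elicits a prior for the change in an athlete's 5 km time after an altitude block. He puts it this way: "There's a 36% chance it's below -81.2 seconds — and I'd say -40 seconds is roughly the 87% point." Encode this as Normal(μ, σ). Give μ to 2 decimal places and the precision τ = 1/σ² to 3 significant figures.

For Normal(μ,σ), the p-quantile is μ + z_p·σ. Here z_{0.36} = -0.3585, z_{0.87} = 1.126.
So -81.2 = μ − 0.3585σ and -40 = μ + 1.126σ.
Subtracting: σ = (-40 − -81.2)/(1.126 − (-0.3585)) = 27.75.
Then μ = -81.2 − (-0.3585)·27.75 = -71.25.
Precision τ = 1/σ² = 1/27.75² = 0.0013.

μ = -71.25, τ = 0.0013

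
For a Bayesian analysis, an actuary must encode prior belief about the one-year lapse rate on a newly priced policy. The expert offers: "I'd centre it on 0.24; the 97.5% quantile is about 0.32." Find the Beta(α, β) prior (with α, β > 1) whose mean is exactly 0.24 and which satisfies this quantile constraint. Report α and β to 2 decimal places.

With mean 0.24 fixed, write α = 0.24s, β = 0.76s where s = α+β.
Need P(θ < 0.32) = 0.975 under Beta(0.24s, 0.76s). Normal approximation: (q−m)/√(m(1−m)/s) ≈ z_{0.975} = 1.96, so s ≈ 0.24·0.76·(1.96)²/(0.32−0.24)² = 109.5.
At s = 109.5: P(θ<0.32) ≈ 0.970. Adjusting to match 0.975 gives s ≈ 119.95.
So α = 0.24·119.95 ≈ 28.79, β = 0.76·119.95 ≈ 91.16.

α ≈ 28.79, β ≈ 91.16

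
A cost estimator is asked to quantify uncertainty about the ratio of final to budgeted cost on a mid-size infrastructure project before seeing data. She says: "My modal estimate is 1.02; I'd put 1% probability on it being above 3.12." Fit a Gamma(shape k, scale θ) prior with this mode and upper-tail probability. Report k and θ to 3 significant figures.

k ≈ 4.58, θ ≈ 0.285

Gamma(k,θ) with k>1 has mode (k−1)θ, so θ = 1.02/(k−1).
Need P(X < 3.12) = 0.99 with θ tied to k this way. Start at k = 2, θ = 1.02: P(X<3.12) ≈ 0.809.
Too low — raise k to concentrate. Iterating converges to k ≈ 4.58.
Then θ = 1.02/(4.58−1) ≈ 0.285.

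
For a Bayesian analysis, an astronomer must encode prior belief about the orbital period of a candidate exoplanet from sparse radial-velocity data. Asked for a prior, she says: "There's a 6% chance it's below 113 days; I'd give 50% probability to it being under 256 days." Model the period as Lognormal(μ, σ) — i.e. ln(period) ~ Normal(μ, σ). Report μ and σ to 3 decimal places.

μ ≈ 5.545, σ ≈ 0.526

If T ~ Lognormal(μ,σ) then ln T ~ Normal(μ,σ), so the p-quantile of ln T is μ + z_p·σ.
ln(113) = 4.727 and ln(256) = 5.545; z_{0.06} = -1.555, z_{0.5} = 0.
σ = (5.545 − 4.727)/(0 − (-1.555)) = 0.526.
μ = 4.727 − (-1.555)·0.526 = 5.545.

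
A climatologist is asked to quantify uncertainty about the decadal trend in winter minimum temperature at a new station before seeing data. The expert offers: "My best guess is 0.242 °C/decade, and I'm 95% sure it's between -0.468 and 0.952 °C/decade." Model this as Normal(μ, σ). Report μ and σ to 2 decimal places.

A symmetric 95% interval runs μ ± z·σ with z = 1.96.
Half-width = 0.71, so σ = 0.71/1.96 = 0.36.
μ is the stated best guess, 0.24.

μ = 0.24, σ = 0.36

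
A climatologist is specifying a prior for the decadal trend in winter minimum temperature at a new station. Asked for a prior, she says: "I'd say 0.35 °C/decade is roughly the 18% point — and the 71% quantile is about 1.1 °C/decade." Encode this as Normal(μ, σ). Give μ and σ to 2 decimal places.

μ = 0.82, σ = 0.51

For Normal(μ,σ), the p-quantile is μ + z_p·σ. Here z_{0.18} = -0.9154, z_{0.71} = 0.5534.
So 0.35 = μ − 0.9154σ and 1.1 = μ + 0.5534σ.
Subtracting: σ = (1.1 − 0.35)/(0.5534 − (-0.9154)) = 0.51.
Then μ = 0.35 − (-0.9154)·0.51 = 0.82.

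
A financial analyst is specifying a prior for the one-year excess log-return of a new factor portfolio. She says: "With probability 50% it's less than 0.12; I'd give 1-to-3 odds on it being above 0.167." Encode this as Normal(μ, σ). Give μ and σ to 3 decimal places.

The p-quantile of Normal(μ,σ) is μ + z_p·σ, with z_{0.5} = 0 and z_{0.75} = 0.6745.
Eliminate σ: μ = (z₂·x₁ − z₁·x₂)/(z₂ − z₁) = (0.6745·0.12 − (0)·0.167)/0.6745 = 0.120.
Then σ = (x₂ − x₁)/(z₂ − z₁) = (0.167 − 0.12)/0.6745 = 0.070.

μ = 0.120, σ = 0.070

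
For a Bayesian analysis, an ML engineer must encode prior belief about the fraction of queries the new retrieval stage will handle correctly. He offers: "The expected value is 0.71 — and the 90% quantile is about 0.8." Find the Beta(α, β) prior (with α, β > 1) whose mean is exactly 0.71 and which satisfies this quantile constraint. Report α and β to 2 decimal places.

α ≈ 27.71, β ≈ 11.32

With mean 0.71 fixed, write α = 0.71s, β = 0.29s where s = α+β.
Need P(θ < 0.8) = 0.9 under Beta(0.71s, 0.29s). Normal approximation: (q−m)/√(m(1−m)/s) ≈ z_{0.9} = 1.28, so s ≈ 0.71·0.29·(1.28)²/(0.8−0.71)² = 41.7.
At s = 41.7: P(θ<0.8) ≈ 0.908. Adjusting to match 0.9 gives s ≈ 39.02.
So α = 0.71·39.02 ≈ 27.71, β = 0.29·39.02 ≈ 11.32.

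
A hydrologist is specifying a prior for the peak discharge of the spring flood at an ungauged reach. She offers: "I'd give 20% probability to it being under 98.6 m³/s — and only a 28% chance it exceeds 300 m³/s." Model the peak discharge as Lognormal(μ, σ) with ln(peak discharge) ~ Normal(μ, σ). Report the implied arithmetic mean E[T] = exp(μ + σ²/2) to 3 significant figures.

If T ~ Lognormal(μ,σ) then ln T ~ Normal(μ,σ), so the p-quantile of ln T is μ + z_p·σ.
ln(98.6) = 4.591 and ln(300) = 5.704; z_{0.2} = -0.8416, z_{0.72} = 0.5828.
σ = (5.704 − 4.591)/(0.5828 − (-0.8416)) = 0.781.
μ = 4.591 − (-0.8416)·0.781 = 5.248.
E[T] = exp(μ + σ²/2) = exp(5.248 + 0.3051) = 258 m³/s.

E[T] ≈ 258 m³/s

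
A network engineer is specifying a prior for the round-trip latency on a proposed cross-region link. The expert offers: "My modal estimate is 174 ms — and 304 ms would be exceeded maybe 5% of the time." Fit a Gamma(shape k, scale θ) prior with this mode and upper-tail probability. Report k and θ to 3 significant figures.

k ≈ 9.96, θ ≈ 19.4

Gamma(k,θ) with k>1 has mode (k−1)θ, so θ = 174/(k−1).
Need P(X < 304) = 0.95 with θ tied to k this way. Start at k = 2, θ = 174: P(X<304) ≈ 0.521.
Too low — raise k to concentrate. Iterating converges to k ≈ 9.96.
Then θ = 174/(9.96−1) ≈ 19.4.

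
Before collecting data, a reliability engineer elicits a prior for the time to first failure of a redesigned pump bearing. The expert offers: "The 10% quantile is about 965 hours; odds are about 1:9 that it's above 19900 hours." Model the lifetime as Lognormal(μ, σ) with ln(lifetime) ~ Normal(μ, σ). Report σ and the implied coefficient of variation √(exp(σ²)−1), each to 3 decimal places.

If T ~ Lognormal(μ,σ) then ln T ~ Normal(μ,σ), so the p-quantile of ln T is μ + z_p·σ.
ln(965) = 6.872 and ln(19900) = 9.898; z_{0.1} = -1.282, z_{0.9} = 1.282.
σ = (9.898 − 6.872)/(1.282 − (-1.282)) = 1.181.
μ = 6.872 − (-1.282)·1.181 = 8.385.
CV = √(exp(σ²)−1) = √(exp(1.3941)−1) = 1.741.

σ ≈ 1.181, CV ≈ 1.741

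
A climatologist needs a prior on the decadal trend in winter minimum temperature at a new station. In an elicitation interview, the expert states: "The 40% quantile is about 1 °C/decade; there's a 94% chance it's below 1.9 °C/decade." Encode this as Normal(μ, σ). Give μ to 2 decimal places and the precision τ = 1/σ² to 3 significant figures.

μ = 1.13, τ = 4.04

The p-quantile of Normal(μ,σ) is μ + z_p·σ, with z_{0.4} = -0.2533 and z_{0.94} = 1.555.
Eliminate σ: μ = (z₂·x₁ − z₁·x₂)/(z₂ − z₁) = (1.555·1 − (-0.2533)·1.9)/1.808 = 1.13.
Then σ = (x₂ − x₁)/(z₂ − z₁) = (1.9 − 1)/1.808 = 0.50.
Precision τ = 1/σ² = 1/0.4978² = 4.04.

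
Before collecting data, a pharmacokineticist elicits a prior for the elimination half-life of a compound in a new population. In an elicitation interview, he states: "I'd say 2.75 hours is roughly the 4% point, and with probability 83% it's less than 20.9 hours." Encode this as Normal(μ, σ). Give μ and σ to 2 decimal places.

μ = 14.50, σ = 6.71

The p-quantile of Normal(μ,σ) is μ + z_p·σ, with z_{0.04} = -1.751 and z_{0.83} = 0.9542.
Eliminate σ: μ = (z₂·x₁ − z₁·x₂)/(z₂ − z₁) = (0.9542·2.75 − (-1.751)·20.9)/2.705 = 14.50.
Then σ = (x₂ − x₁)/(z₂ − z₁) = (20.9 − 2.75)/2.705 = 6.71.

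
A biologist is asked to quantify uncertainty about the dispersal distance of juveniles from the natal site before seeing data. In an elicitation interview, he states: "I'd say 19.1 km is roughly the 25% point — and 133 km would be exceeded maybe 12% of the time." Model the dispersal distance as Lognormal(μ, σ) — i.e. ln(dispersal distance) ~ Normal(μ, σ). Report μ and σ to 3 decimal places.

μ ≈ 3.657, σ ≈ 1.049

If T ~ Lognormal(μ,σ) then ln T ~ Normal(μ,σ), so the p-quantile of ln T is μ + z_p·σ.
ln(19.1) = 2.95 and ln(133) = 4.89; z_{0.25} = -0.6745, z_{0.88} = 1.175.
σ = (4.89 − 2.95)/(1.175 − (-0.6745)) = 1.049.
μ = 2.95 − (-0.6745)·1.049 = 3.657.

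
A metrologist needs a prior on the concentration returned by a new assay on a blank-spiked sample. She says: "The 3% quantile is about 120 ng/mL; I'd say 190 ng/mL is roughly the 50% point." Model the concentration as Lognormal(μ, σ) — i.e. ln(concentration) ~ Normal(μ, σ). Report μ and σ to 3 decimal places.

μ ≈ 5.247, σ ≈ 0.244

If T ~ Lognormal(μ,σ) then ln T ~ Normal(μ,σ), so the p-quantile of ln T is μ + z_p·σ.
ln(120) = 4.787 and ln(190) = 5.247; z_{0.03} = -1.881, z_{0.5} = 0.
σ = (5.247 − 4.787)/(0 − (-1.881)) = 0.244.
μ = 4.787 − (-1.881)·0.244 = 5.247.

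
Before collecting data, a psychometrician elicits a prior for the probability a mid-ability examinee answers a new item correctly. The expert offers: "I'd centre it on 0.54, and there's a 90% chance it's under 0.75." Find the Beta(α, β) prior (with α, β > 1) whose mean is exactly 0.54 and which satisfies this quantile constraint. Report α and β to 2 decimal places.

α ≈ 4.68, β ≈ 3.99

With mean 0.54 fixed, write α = 0.54s, β = 0.46s where s = α+β.
Need P(θ < 0.75) = 0.9 under Beta(0.54s, 0.46s). Normal approximation: (q−m)/√(m(1−m)/s) ≈ z_{0.9} = 1.28, so s ≈ 0.54·0.46·(1.28)²/(0.75−0.54)² = 9.3.
At s = 9.3: P(θ<0.75) ≈ 0.908. Adjusting to match 0.9 gives s ≈ 8.67.
So α = 0.54·8.67 ≈ 4.68, β = 0.46·8.67 ≈ 3.99.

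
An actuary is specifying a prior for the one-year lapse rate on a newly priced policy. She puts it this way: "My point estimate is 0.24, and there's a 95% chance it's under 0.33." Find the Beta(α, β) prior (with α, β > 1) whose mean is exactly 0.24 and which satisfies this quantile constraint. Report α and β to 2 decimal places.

With mean 0.24 fixed, write α = 0.24s, β = 0.76s where s = α+β.
Need P(θ < 0.33) = 0.95 under Beta(0.24s, 0.76s). Normal approximation: (q−m)/√(m(1−m)/s) ≈ z_{0.95} = 1.64, so s ≈ 0.24·0.76·(1.64)²/(0.33−0.24)² = 60.9.
At s = 60.9: P(θ<0.33) ≈ 0.943. Adjusting to match 0.95 gives s ≈ 66.27.
So α = 0.24·66.27 ≈ 15.90, β = 0.76·66.27 ≈ 50.37.

α ≈ 15.90, β ≈ 50.37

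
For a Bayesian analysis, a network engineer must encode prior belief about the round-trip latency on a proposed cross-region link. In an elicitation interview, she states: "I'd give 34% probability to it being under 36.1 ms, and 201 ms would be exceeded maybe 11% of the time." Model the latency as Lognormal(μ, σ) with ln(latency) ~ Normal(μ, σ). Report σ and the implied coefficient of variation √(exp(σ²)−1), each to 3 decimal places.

If T ~ Lognormal(μ,σ) then ln T ~ Normal(μ,σ), so the p-quantile of ln T is μ + z_p·σ.
ln(36.1) = 3.586 and ln(201) = 5.303; z_{0.34} = -0.4125, z_{0.89} = 1.227.
σ = (5.303 − 3.586)/(1.227 − (-0.4125)) = 1.048.
μ = 3.586 − (-0.4125)·1.048 = 4.018.
CV = √(exp(σ²)−1) = √(exp(1.0975)−1) = 1.413.

σ ≈ 1.048, CV ≈ 1.413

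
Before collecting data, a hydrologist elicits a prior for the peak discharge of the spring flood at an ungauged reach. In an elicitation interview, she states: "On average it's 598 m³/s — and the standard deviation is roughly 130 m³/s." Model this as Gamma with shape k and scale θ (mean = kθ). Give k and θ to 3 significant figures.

For Gamma(k, scale θ): mean = kθ, variance = kθ², so CV = 1/√k.
CV = SD/mean = 130/598 = 0.2174, hence k = 1/CV² = 21.2.
Then θ = mean/k = 598/21.2 = 28.3.

k ≈ 21.2, θ ≈ 28.3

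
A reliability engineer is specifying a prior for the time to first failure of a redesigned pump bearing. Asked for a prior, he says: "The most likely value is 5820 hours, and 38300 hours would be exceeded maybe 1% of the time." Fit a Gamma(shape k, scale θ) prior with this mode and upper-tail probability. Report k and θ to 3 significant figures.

Gamma(k,θ) with k>1 has mode (k−1)θ, so θ = 5820/(k−1).
Need P(X < 38300) = 0.99 with θ tied to k this way. Start at k = 2, θ = 5820: P(X<38300) ≈ 0.989.
Too low — raise k to concentrate. Iterating converges to k ≈ 2.01.
Then θ = 5820/(2.01−1) ≈ 5750.

k ≈ 2.01, θ ≈ 5750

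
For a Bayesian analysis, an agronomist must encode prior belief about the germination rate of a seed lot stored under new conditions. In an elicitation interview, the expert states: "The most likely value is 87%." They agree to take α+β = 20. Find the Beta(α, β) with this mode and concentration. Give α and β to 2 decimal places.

For α,β > 1 the Beta mode is (α−1)/(α+β−2). With α+β = 20, the mode is (α−1)/18.
Set (α−1)/18 = 0.87 → α = 1 + 0.87·18 = 16.66.
β = 20 − α = 3.34.

α = 16.66, β = 3.34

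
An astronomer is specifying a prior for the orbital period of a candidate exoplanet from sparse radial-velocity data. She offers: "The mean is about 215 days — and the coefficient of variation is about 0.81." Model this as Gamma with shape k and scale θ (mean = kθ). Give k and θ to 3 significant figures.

For Gamma(k, scale θ): mean = kθ, variance = kθ², so CV = 1/√k.
CV = 0.81, hence k = 1/CV² = 1.52.
Then θ = mean/k = 215/1.52 = 141.

k ≈ 1.52, θ ≈ 141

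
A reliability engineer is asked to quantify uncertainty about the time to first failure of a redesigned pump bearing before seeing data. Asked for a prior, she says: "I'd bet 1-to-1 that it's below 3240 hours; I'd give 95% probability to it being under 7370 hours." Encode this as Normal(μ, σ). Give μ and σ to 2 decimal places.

For Normal(μ,σ), the p-quantile is μ + z_p·σ. Here z_{0.5} = 0, z_{0.95} = 1.645.
So 3240 = μ + 0σ and 7370 = μ + 1.645σ.
Subtracting: σ = (7370 − 3240)/(1.645 − (0)) = 2510.86.
Then μ = 3240 − (0)·2510.86 = 3240.00.

μ = 3240.00, σ = 2510.86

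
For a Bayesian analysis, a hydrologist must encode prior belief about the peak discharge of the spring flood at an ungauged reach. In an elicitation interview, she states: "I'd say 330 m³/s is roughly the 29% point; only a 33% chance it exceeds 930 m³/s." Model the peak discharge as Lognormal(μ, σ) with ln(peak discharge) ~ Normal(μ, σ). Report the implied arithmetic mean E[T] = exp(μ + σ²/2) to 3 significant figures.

If T ~ Lognormal(μ,σ) then ln T ~ Normal(μ,σ), so the p-quantile of ln T is μ + z_p·σ.
ln(330) = 5.799 and ln(930) = 6.835; z_{0.29} = -0.5534, z_{0.67} = 0.4399.
σ = (6.835 − 5.799)/(0.4399 − (-0.5534)) = 1.043.
μ = 5.799 − (-0.5534)·1.043 = 6.376.
E[T] = exp(μ + σ²/2) = exp(6.376 + 0.5440) = 1010 m³/s.

E[T] ≈ 1010 m³/s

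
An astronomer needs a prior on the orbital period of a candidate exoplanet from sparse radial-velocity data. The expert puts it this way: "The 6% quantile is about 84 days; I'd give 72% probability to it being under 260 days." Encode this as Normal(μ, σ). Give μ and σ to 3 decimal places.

μ = 212.012, σ = 82.335

For Normal(μ,σ), the p-quantile is μ + z_p·σ. Here z_{0.06} = -1.555, z_{0.72} = 0.5828.
So 84 = μ − 1.555σ and 260 = μ + 0.5828σ.
Subtracting: σ = (260 − 84)/(0.5828 − (-1.555)) = 82.335.
Then μ = 84 − (-1.555)·82.335 = 212.012.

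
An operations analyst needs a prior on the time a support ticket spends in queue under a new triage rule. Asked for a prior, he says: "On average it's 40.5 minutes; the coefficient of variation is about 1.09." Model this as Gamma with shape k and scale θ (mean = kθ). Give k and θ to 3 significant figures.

For Gamma(k, scale θ): mean = kθ, variance = kθ², so CV = 1/√k.
CV = 1.09, hence k = 1/CV² = 0.842.
Then θ = mean/k = 40.5/0.842 = 48.1.

k ≈ 0.842, θ ≈ 48.1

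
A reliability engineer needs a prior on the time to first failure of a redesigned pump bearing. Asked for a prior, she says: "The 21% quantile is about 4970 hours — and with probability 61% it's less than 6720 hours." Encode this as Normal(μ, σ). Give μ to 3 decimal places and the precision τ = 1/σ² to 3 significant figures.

The p-quantile of Normal(μ,σ) is μ + z_p·σ, with z_{0.21} = -0.8064 and z_{0.61} = 0.2793.
Eliminate σ: μ = (z₂·x₁ − z₁·x₂)/(z₂ − z₁) = (0.2793·4970 − (-0.8064)·6720)/1.086 = 6269.793.
Then σ = (x₂ − x₁)/(z₂ − z₁) = (6720 − 4970)/1.086 = 1611.804.
Precision τ = 1/σ² = 1/1612² = 3.85e-07.

μ = 6269.793, τ = 3.85e-07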